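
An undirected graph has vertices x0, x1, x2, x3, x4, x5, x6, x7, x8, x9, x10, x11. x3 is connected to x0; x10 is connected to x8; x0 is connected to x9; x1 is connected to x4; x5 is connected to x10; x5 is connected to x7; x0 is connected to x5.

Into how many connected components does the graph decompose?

5

From x0: component {x0, x3, x5, x7, x8, x9, x10}.
From x1: component {x1, x4}.
From x2: component {x2}.
From x6: component {x6}.
From x11: component {x11}.
That's 5 components.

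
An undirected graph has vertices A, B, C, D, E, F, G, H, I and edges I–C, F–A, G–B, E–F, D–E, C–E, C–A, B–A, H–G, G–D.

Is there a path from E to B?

Explore from E.
Distance 1: reach C, D, F.
Distance 2: reach A, G, I.
Distance 3: reach B, H.
Found B.

Yes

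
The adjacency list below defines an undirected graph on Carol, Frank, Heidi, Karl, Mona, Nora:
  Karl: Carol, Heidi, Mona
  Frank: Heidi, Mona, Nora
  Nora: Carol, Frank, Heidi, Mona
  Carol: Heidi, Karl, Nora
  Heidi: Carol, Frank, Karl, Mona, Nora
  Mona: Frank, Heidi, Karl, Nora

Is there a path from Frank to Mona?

Explore from Frank.
Distance 1: reach Heidi, Mona, Nora.
Found Mona.

Yes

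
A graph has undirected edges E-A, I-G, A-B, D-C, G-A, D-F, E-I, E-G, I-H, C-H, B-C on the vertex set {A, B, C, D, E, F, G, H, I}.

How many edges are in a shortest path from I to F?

Distance 0: I.
Distance 1: E, G, H.
Distance 2: A, C.
Distance 3: B, D.
Distance 4: F — contains F.

4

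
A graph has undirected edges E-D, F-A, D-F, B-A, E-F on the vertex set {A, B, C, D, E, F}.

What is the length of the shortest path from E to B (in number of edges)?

Distance 0: E.
Distance 1: D, F.
Distance 2: A.
Distance 3: B — contains B.

3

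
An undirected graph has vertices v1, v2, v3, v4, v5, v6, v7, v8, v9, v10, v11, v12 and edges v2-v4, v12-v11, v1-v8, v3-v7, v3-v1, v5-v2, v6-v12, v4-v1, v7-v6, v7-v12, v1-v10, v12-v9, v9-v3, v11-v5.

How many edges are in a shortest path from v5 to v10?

Distance 0: v5.
Distance 1: v2, v11.
Distance 2: v4, v12.
Distance 3: v1, v6, v7, v9.
Distance 4: v3, v8, v10 — contains v10.

4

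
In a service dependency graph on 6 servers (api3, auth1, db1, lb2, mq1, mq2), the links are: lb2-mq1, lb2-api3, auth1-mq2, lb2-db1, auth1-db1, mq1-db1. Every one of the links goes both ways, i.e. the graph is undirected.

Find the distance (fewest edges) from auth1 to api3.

3

Distance 0: auth1.
Distance 1: db1, mq2.
Distance 2: lb2, mq1.
Distance 3: api3 — contains api3.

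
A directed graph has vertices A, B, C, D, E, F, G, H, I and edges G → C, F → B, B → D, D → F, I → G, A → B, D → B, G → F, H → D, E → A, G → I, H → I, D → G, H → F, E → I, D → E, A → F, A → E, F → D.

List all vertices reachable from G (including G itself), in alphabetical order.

A, B, C, D, E, F, G, I

Start at G.
Its neighbours: C, F, I.
Then their neighbours: B, D.
Then next layer: E.
Then next layer: A.
Nothing further is reachable.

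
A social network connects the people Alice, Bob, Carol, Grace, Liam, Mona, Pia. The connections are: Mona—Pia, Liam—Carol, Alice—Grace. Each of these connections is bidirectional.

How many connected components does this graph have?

From Alice: component {Alice, Grace}.
From Bob: component {Bob}.
From Carol: component {Carol, Liam}.
From Mona: component {Mona, Pia}.
That's 4 components.

4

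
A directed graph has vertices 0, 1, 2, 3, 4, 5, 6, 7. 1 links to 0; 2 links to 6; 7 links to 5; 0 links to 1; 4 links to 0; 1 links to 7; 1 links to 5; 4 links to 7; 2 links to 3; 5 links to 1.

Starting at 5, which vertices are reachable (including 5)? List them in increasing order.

0, 1, 5, 7

Start at 5.
Its neighbours: 1.
Then their neighbours: 0, 7.
Nothing further is reachable.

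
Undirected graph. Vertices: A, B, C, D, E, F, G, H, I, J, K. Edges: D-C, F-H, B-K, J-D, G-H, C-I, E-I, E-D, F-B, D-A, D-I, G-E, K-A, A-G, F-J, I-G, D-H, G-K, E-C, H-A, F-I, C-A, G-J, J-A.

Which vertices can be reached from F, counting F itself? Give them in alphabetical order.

A, B, C, D, E, F, G, H, I, J, K

Start at F.
Its neighbours: B, H, I, J.
Then their neighbours: A, C, D, E, G, K.
Every vertex is now reached.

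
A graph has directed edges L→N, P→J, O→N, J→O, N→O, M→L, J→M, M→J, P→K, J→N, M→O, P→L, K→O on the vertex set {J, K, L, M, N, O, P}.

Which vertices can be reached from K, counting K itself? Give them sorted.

K, N, O

Start at K.
Its neighbours: O.
Then their neighbours: N.
Nothing further is reachable.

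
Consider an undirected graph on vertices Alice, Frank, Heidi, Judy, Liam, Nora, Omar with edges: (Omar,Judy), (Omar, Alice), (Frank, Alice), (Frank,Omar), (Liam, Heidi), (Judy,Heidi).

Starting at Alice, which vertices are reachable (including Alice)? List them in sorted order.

Start at Alice.
Its neighbours: Frank, Omar.
Then their neighbours: Judy.
Then next layer: Heidi.
Then next layer: Liam.
Nothing further is reachable.

Alice, Frank, Heidi, Judy, Liam, Omar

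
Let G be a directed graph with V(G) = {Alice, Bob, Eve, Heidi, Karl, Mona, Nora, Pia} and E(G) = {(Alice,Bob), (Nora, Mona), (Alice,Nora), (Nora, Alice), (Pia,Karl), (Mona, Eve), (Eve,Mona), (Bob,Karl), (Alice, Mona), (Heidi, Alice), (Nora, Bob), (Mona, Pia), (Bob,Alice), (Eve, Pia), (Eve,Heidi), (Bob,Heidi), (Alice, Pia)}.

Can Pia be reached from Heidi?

Explore from Heidi.
Distance 1: reach Alice.
Distance 2: reach Bob, Mona, Nora, Pia.
Found Pia.

Yes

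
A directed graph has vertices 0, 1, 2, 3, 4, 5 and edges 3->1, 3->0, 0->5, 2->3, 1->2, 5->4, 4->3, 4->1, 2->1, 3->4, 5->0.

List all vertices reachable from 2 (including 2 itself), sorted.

0, 1, 2, 3, 4, 5

Start at 2.
Its neighbours: 1, 3.
Then their neighbours: 0, 4.
Then next layer: 5.
Every vertex is now reached.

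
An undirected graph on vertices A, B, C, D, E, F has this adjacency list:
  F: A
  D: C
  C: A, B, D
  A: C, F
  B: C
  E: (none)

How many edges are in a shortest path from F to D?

Distance 0: F.
Distance 1: A.
Distance 2: C.
Distance 3: B, D — contains D.

3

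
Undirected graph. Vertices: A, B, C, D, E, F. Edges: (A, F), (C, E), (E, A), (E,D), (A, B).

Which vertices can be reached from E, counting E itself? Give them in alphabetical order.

Start at E.
Its neighbours: A, C, D.
Then their neighbours: B, F.
Every vertex is now reached.

A, B, C, D, E, F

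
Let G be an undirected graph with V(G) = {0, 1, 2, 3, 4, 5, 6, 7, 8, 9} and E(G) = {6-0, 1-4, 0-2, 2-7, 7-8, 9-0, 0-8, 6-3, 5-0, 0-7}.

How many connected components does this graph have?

2

From 0: component {0, 2, 3, 5, 6, 7, 8, 9}.
From 1: component {1, 4}.
That's 2 components.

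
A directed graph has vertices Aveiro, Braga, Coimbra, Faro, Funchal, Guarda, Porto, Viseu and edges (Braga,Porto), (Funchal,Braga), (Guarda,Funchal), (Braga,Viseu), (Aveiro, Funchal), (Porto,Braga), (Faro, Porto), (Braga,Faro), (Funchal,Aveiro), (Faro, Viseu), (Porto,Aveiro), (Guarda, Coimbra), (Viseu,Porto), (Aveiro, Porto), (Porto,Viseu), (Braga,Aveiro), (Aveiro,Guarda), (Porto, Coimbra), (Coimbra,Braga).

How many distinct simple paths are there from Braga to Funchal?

10

Braga→Aveiro→Funchal
Braga→Aveiro→Guarda→Funchal
Braga→Faro→Porto→Aveiro→Funchal
Braga→Faro→Porto→Aveiro→Guarda→Funchal
Braga→Faro→Viseu→Porto→Aveiro→Funchal
Braga→Faro→Viseu→Porto→Aveiro→Guarda→Funchal
Braga→Porto→Aveiro→Funchal
Braga→Porto→Aveiro→Guarda→Funchal
Braga→Viseu→Porto→Aveiro→Funchal
Braga→Viseu→Porto→Aveiro→Guarda→Funchal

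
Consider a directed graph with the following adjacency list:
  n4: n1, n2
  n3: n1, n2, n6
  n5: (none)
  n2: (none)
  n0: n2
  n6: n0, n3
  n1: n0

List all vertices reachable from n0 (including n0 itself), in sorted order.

n0, n2

Start at n0.
Its neighbours: n2.
Nothing further is reachable.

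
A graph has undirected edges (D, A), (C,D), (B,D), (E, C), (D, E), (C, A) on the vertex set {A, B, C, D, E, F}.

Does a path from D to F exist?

No

Explore from D.
Distance 1: reach A, B, C, E.
The search is exhausted without reaching F; it lies in a different component.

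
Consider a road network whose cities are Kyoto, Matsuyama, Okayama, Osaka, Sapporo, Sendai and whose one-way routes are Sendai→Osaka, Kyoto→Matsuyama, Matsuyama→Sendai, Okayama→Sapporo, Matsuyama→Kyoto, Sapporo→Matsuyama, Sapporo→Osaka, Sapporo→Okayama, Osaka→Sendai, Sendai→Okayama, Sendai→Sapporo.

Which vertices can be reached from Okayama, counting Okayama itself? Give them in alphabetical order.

Start at Okayama.
Its neighbours: Sapporo.
Then their neighbours: Matsuyama, Osaka.
Then next layer: Kyoto, Sendai.
Every vertex is now reached.

Kyoto, Matsuyama, Okayama, Osaka, Sapporo, Sendai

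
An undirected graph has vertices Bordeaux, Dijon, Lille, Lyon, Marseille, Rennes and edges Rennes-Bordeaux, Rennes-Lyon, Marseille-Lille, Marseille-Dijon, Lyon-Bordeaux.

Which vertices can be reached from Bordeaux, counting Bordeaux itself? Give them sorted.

Start at Bordeaux.
Its neighbours: Lyon, Rennes.
Nothing further is reachable.

Bordeaux, Lyon, Rennes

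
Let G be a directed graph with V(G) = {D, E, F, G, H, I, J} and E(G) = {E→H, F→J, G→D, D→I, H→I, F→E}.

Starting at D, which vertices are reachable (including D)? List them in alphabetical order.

D, I

Start at D.
Its neighbours: I.
Nothing further is reachable.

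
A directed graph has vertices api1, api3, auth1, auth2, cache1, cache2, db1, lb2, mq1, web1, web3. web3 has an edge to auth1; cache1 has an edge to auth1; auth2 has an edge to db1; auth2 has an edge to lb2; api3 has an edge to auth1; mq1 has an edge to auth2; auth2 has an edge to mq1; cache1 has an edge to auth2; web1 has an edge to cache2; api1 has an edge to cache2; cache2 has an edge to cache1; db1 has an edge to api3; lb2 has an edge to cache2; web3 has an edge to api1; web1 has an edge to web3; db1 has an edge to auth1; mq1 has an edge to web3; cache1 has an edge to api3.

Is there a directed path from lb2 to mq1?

Yes

Explore from lb2.
Distance 1: reach cache2.
Distance 2: reach cache1.
Distance 3: reach api3, auth1, auth2.
Distance 4: reach db1, mq1.
Found mq1.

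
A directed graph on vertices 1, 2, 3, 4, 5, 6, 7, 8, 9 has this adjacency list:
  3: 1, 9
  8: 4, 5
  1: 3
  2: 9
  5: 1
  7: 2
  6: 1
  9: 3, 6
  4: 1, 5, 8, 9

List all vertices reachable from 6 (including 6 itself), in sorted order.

1, 3, 6, 9

Start at 6.
Its neighbours: 1.
Then their neighbours: 3.
Then next layer: 9.
Nothing further is reachable.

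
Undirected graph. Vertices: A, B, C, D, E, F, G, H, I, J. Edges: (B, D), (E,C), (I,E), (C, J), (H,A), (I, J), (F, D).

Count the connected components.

From A: component {A, H}.
From B: component {B, D, F}.
From C: component {C, E, I, J}.
From G: component {G}.
That's 4 components.

4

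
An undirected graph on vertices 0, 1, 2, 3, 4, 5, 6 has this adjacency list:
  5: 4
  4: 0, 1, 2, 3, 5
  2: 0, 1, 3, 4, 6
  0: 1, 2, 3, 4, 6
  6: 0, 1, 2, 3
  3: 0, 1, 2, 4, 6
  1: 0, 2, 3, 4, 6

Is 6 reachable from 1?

Explore from 1.
Distance 1: reach 0, 2, 3, 4, 6.
Found 6.

Yes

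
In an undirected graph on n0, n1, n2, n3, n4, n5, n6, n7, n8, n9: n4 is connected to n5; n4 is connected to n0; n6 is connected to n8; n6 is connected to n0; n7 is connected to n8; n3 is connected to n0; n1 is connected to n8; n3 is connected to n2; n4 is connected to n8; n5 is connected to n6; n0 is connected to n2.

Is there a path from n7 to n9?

Explore from n7.
Distance 1: reach n8.
Distance 2: reach n1, n4, n6.
Distance 3: reach n0, n5.
Distance 4: reach n2, n3.
The search is exhausted without reaching n9; it lies in a different component.

No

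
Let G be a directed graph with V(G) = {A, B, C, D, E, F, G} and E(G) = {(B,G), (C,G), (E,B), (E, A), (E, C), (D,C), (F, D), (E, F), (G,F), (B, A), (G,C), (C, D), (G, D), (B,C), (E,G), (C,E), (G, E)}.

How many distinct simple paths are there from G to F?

4

G→C→E→F
G→D→C→E→F
G→E→F
G→F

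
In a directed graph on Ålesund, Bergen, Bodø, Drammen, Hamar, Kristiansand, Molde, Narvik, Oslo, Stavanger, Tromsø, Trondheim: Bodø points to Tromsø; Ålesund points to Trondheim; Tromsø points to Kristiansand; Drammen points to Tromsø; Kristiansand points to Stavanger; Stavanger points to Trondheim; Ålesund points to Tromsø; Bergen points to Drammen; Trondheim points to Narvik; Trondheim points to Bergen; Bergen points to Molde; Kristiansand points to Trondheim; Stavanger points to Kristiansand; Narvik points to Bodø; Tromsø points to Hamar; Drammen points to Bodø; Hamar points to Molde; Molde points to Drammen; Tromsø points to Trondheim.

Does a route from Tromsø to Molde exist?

Explore from Tromsø.
Distance 1: reach Hamar, Kristiansand, Trondheim.
Distance 2: reach Bergen, Molde, Narvik, Stavanger.
Found Molde.

Yes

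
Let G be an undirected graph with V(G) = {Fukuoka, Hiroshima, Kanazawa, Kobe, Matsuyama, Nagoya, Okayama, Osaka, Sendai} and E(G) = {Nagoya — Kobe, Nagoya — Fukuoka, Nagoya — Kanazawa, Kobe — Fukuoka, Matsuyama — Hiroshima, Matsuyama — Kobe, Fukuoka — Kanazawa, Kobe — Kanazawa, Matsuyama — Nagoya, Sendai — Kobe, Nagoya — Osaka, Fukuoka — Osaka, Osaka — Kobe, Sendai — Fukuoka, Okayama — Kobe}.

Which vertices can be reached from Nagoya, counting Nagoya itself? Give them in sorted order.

Start at Nagoya.
Its neighbours: Fukuoka, Kanazawa, Kobe, Matsuyama, Osaka.
Then their neighbours: Hiroshima, Okayama, Sendai.
Every vertex is now reached.

Fukuoka, Hiroshima, Kanazawa, Kobe, Matsuyama, Nagoya, Okayama, Osaka, Sendai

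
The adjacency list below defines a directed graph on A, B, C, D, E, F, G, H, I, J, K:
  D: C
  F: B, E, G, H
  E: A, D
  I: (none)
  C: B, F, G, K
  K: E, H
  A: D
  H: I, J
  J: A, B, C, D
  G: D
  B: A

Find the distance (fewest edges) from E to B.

3

Distance 0: E.
Distance 1: A, D.
Distance 2: C.
Distance 3: B, F, G, K — contains B.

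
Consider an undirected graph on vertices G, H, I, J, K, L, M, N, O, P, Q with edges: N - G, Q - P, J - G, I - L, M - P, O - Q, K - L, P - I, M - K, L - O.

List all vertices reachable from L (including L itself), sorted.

I, K, L, M, O, P, Q

Start at L.
Its neighbours: I, K, O.
Then their neighbours: M, P, Q.
Nothing further is reachable.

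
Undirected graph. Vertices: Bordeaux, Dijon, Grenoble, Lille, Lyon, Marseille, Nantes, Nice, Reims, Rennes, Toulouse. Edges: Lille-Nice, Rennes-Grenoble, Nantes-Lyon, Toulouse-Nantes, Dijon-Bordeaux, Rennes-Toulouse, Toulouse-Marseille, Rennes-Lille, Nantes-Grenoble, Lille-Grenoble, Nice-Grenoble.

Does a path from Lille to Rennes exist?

Explore from Lille.
Distance 1: reach Grenoble, Nice, Rennes.
Found Rennes.

Yes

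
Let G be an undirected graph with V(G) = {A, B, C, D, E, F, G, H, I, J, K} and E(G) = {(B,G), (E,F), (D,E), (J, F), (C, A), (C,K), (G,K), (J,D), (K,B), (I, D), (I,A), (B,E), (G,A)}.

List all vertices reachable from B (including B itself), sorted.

A, B, C, D, E, F, G, I, J, K

Start at B.
Its neighbours: E, G, K.
Then their neighbours: A, C, D, F.
Then next layer: I, J.
Nothing further is reachable.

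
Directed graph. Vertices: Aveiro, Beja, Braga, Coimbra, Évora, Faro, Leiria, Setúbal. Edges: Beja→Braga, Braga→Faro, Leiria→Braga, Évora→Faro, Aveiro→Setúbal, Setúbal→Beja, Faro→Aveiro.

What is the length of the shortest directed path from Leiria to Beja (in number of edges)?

Distance 0: Leiria.
Distance 1: Braga.
Distance 2: Faro.
Distance 3: Aveiro.
Distance 4: Setúbal.
Distance 5: Beja — contains Beja.

5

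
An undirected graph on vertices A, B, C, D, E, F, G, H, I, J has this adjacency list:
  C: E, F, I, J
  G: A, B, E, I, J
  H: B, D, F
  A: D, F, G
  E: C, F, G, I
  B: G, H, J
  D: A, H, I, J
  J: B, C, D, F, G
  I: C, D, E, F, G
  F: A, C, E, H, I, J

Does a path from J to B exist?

Explore from J.
Distance 1: reach B, C, D, F, G.
Found B.

Yes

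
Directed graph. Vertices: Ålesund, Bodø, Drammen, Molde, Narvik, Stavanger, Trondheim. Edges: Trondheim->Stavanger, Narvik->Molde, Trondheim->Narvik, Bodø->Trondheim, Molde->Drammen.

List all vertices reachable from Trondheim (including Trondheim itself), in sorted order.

Start at Trondheim.
Its neighbours: Narvik, Stavanger.
Then their neighbours: Molde.
Then next layer: Drammen.
Nothing further is reachable.

Drammen, Molde, Narvik, Stavanger, Trondheim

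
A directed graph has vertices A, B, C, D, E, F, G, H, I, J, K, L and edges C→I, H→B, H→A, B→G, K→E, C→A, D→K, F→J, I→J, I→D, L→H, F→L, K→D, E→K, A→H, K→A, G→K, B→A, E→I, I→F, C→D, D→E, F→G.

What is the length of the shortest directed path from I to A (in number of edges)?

3

Distance 0: I.
Distance 1: D, F, J.
Distance 2: E, G, K, L.
Distance 3: A, H — contains A.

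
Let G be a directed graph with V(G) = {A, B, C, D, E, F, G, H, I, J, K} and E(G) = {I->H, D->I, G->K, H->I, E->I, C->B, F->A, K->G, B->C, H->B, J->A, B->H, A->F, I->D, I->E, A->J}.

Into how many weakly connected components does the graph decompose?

From A: component {A, F, J}.
From B: component {B, C, D, E, H, I}.
From G: component {G, K}.
That's 3 components.

3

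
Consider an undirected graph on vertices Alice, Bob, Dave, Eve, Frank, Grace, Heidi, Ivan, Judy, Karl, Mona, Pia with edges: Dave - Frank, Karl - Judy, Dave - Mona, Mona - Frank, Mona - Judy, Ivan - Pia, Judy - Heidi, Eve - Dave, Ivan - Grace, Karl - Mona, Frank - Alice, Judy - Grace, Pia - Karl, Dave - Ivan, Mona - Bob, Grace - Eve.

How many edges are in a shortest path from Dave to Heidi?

3

Distance 0: Dave.
Distance 1: Eve, Frank, Ivan, Mona.
Distance 2: Alice, Bob, Grace, Judy, Karl, Pia.
Distance 3: Heidi — contains Heidi.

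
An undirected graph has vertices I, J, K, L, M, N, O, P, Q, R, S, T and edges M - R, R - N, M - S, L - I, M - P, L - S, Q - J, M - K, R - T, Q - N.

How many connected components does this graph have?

2

From I: component {I, J, K, L, M, N, P, Q, R, S, T}.
From O: component {O}.
That's 2 components.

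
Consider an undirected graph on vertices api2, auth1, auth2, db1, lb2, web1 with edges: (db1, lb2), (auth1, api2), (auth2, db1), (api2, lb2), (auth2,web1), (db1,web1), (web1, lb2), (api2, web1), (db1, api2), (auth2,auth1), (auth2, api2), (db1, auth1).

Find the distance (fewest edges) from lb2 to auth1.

2

Distance 0: lb2.
Distance 1: api2, db1, web1.
Distance 2: auth1, auth2 — contains auth1.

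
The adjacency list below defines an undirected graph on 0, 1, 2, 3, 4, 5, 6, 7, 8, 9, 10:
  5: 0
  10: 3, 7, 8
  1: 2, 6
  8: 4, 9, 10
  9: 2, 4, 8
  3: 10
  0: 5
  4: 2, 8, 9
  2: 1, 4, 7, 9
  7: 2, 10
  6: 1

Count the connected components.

2

From 0: component {0, 5}.
From 1: component {1, 2, 3, 4, 6, 7, 8, 9, 10}.
That's 2 components.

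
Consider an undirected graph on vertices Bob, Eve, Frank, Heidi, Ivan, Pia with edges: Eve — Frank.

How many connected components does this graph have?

5

From Bob: component {Bob}.
From Eve: component {Eve, Frank}.
From Heidi: component {Heidi}.
From Ivan: component {Ivan}.
From Pia: component {Pia}.
That's 5 components.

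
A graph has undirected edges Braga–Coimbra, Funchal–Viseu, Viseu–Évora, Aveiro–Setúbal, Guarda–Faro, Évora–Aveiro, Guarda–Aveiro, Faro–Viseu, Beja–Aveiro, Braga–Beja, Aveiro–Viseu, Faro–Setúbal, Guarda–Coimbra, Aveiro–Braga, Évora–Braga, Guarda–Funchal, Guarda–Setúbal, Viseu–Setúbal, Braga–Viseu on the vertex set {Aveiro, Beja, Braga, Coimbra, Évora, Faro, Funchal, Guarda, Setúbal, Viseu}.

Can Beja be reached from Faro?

Explore from Faro.
Distance 1: reach Guarda, Setúbal, Viseu.
Distance 2: reach Aveiro, Braga, Coimbra, Évora, Funchal.
Distance 3: reach Beja.
Found Beja.

Yes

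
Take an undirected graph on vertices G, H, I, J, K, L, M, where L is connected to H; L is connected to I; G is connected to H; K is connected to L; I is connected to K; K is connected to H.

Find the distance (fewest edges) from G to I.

3

Distance 0: G.
Distance 1: H.
Distance 2: K, L.
Distance 3: I — contains I.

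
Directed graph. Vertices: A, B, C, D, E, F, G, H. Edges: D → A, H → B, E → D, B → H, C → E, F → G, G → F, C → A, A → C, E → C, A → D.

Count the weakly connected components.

From A: component {A, C, D, E}.
From B: component {B, H}.
From F: component {F, G}.
That's 3 components.

3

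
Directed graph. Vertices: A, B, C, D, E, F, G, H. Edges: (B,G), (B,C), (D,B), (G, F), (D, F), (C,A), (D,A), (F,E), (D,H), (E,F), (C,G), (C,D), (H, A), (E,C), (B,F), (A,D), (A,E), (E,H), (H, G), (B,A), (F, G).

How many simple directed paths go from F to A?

F→E→C→A
F→E→C→D→A
F→E→C→D→B→A
F→E→C→D→H→A
F→E→H→A

5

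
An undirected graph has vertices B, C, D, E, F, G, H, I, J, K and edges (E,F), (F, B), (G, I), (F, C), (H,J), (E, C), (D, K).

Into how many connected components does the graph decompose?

4

From B: component {B, C, E, F}.
From D: component {D, K}.
From G: component {G, I}.
From H: component {H, J}.
That's 4 components.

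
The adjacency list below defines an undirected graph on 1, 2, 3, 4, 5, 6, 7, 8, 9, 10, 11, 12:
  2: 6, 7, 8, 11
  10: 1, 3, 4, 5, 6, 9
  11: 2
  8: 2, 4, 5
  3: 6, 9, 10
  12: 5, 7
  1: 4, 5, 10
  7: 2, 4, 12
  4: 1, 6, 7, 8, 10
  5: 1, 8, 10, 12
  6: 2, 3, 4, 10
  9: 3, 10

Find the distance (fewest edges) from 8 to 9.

Distance 0: 8.
Distance 1: 2, 4, 5.
Distance 2: 1, 6, 7, 10, 11, 12.
Distance 3: 3, 9 — contains 9.

3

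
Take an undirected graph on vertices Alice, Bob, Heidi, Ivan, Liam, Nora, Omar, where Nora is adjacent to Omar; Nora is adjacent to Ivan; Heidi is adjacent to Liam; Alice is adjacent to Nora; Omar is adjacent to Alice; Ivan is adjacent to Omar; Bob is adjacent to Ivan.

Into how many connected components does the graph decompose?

From Alice: component {Alice, Bob, Ivan, Nora, Omar}.
From Heidi: component {Heidi, Liam}.
That's 2 components.

2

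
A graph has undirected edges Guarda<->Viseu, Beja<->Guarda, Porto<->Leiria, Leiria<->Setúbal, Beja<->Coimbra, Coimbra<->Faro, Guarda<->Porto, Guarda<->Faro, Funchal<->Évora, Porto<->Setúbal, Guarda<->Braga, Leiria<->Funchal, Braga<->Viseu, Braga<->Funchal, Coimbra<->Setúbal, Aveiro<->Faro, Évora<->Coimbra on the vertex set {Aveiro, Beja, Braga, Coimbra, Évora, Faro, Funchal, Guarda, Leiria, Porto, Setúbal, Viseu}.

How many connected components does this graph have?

From Aveiro: component {Aveiro, Beja, Braga, Coimbra, Évora, Faro, Funchal, Guarda, Leiria, Porto, Setúbal, Viseu}.
That's 1 component.

1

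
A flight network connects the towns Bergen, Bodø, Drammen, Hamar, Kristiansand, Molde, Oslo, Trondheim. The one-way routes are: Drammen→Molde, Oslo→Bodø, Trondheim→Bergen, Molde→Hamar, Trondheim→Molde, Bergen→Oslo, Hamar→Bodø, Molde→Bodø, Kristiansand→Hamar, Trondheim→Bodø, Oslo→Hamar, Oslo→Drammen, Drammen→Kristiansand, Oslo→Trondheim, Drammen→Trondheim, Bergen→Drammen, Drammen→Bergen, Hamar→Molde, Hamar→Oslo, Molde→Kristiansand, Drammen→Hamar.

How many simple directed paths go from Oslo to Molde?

9

Oslo→Drammen→Hamar→Molde
Oslo→Drammen→Kristiansand→Hamar→Molde
Oslo→Drammen→Molde
Oslo→Drammen→Trondheim→Molde
Oslo→Hamar→Molde
Oslo→Trondheim→Bergen→Drammen→Hamar→Molde
Oslo→Trondheim→Bergen→Drammen→Kristiansand→Hamar→Molde
Oslo→Trondheim→Bergen→Drammen→Molde
Oslo→Trondheim→Molde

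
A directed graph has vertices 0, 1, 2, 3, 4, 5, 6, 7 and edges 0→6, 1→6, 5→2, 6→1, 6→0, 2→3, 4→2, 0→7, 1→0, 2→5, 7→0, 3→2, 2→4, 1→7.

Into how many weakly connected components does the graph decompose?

2

From 0: component {0, 1, 6, 7}.
From 2: component {2, 3, 4, 5}.
That's 2 components.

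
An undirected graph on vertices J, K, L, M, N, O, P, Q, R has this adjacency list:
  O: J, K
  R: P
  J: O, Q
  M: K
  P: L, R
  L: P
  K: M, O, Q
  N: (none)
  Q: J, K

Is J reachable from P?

No

Explore from P.
Distance 1: reach L, R.
The search is exhausted without reaching J; it lies in a different component.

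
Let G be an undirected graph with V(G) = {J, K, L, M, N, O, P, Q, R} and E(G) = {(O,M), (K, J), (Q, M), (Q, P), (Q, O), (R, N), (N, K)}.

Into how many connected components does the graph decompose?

3

From J: component {J, K, N, R}.
From L: component {L}.
From M: component {M, O, P, Q}.
That's 3 components.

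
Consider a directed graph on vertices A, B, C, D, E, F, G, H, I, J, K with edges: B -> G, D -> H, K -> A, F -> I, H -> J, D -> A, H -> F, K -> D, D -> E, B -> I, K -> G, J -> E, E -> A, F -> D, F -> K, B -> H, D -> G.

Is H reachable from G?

No

G has no outgoing edges, so nothing is reachable from it.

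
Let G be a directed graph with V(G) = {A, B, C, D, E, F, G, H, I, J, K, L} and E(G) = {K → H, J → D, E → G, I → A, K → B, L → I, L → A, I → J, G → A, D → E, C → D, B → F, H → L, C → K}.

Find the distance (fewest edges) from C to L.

3

Distance 0: C.
Distance 1: D, K.
Distance 2: B, E, H.
Distance 3: F, G, L — contains L.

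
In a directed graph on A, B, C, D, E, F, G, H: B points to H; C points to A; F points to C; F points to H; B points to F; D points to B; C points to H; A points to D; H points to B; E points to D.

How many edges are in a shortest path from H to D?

Distance 0: H.
Distance 1: B.
Distance 2: F.
Distance 3: C.
Distance 4: A.
Distance 5: D — contains D.

5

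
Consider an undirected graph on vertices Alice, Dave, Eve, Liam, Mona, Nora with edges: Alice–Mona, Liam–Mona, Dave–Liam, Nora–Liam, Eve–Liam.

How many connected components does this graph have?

1

From Alice: component {Alice, Dave, Eve, Liam, Mona, Nora}.
That's 1 component.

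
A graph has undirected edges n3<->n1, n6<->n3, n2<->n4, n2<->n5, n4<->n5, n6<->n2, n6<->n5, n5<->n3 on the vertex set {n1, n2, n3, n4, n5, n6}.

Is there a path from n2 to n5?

Yes

Explore from n2.
Distance 1: reach n4, n5, n6.
Found n5.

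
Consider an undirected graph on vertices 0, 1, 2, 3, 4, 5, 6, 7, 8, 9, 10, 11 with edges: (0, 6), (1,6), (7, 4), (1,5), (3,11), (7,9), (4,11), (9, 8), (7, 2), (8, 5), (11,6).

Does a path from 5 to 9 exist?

Explore from 5.
Distance 1: reach 1, 8.
Distance 2: reach 6, 9.
Found 9.

Yes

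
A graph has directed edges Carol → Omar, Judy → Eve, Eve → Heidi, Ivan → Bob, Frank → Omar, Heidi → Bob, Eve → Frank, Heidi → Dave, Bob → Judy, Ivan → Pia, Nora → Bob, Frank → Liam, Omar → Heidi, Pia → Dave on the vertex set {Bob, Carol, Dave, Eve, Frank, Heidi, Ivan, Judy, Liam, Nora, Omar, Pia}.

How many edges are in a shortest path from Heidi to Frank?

Distance 0: Heidi.
Distance 1: Bob, Dave.
Distance 2: Judy.
Distance 3: Eve.
Distance 4: Frank — contains Frank.

4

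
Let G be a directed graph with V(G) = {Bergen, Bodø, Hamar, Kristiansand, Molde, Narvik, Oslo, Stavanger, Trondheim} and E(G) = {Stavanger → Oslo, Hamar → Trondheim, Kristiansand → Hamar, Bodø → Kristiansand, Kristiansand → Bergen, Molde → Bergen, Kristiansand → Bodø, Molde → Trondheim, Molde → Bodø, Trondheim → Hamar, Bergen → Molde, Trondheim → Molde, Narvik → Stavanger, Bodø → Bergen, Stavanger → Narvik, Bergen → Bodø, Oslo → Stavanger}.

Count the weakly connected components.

2

From Bergen: component {Bergen, Bodø, Hamar, Kristiansand, Molde, Trondheim}.
From Narvik: component {Narvik, Oslo, Stavanger}.
That's 2 components.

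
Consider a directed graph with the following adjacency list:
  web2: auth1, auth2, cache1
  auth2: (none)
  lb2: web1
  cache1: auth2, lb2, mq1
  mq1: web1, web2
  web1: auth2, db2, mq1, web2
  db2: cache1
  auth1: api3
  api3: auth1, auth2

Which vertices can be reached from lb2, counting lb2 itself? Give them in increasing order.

Start at lb2.
Its neighbours: web1.
Then their neighbours: auth2, db2, mq1, web2.
Then next layer: auth1, cache1.
Then next layer: api3.
Every vertex is now reached.

api3, auth1, auth2, cache1, db2, lb2, mq1, web1, web2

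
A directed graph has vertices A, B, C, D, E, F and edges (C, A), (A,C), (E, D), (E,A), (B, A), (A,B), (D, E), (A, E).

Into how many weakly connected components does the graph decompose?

2

From A: component {A, B, C, D, E}.
From F: component {F}.
That's 2 components.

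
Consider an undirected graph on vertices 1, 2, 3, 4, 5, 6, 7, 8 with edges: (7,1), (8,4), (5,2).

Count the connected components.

5

From 1: component {1, 7}.
From 2: component {2, 5}.
From 3: component {3}.
From 4: component {4, 8}.
From 6: component {6}.
That's 5 components.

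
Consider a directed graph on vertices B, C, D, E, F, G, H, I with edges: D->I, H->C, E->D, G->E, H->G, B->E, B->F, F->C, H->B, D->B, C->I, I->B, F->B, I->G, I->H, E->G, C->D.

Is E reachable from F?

Explore from F.
Distance 1: reach B, C.
Distance 2: reach D, E, I.
Found E.

Yes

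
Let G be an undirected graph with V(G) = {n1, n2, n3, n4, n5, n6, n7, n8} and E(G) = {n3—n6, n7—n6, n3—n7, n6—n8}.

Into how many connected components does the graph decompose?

From n1: component {n1}.
From n2: component {n2}.
From n3: component {n3, n6, n7, n8}.
From n4: component {n4}.
From n5: component {n5}.
That's 5 components.

5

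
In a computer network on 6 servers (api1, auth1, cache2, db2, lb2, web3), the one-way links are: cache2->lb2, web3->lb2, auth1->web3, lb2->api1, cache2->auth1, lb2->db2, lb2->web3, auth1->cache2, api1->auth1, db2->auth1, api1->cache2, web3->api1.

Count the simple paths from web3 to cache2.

web3→api1→auth1→cache2
web3→api1→cache2
web3→lb2→api1→auth1→cache2
web3→lb2→api1→cache2
web3→lb2→db2→auth1→cache2

5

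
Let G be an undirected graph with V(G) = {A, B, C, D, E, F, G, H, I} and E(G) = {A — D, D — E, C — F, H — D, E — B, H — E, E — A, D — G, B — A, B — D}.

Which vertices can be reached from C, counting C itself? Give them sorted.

C, F

Start at C.
Its neighbours: F.
Nothing further is reachable.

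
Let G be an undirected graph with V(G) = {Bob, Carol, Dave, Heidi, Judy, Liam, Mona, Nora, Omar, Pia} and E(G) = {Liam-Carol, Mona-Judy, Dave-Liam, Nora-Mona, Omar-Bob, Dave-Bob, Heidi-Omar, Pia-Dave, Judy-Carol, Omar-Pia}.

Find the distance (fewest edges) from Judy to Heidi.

Distance 0: Judy.
Distance 1: Carol, Mona.
Distance 2: Liam, Nora.
Distance 3: Dave.
Distance 4: Bob, Pia.
Distance 5: Omar.
Distance 6: Heidi — contains Heidi.

6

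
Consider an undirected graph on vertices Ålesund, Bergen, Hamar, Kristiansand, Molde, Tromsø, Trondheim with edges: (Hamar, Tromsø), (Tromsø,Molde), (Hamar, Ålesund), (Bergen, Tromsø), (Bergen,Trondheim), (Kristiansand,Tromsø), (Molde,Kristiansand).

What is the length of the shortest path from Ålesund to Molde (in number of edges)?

Distance 0: Ålesund.
Distance 1: Hamar.
Distance 2: Tromsø.
Distance 3: Bergen, Kristiansand, Molde — contains Molde.

3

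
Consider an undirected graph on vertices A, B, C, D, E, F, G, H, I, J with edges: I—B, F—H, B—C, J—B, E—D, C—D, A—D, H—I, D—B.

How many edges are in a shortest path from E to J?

3

Distance 0: E.
Distance 1: D.
Distance 2: A, B, C.
Distance 3: I, J — contains J.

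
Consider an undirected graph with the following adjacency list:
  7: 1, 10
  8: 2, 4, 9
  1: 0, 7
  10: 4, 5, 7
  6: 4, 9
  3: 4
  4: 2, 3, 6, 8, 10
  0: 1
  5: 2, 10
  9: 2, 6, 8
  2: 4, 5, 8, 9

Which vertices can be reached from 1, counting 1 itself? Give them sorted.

0, 1, 2, 3, 4, 5, 6, 7, 8, 9, 10

Start at 1.
Its neighbours: 0, 7.
Then their neighbours: 10.
Then next layer: 4, 5.
Then next layer: 2, 3, 6, 8.
Then next layer: 9.
Every vertex is now reached.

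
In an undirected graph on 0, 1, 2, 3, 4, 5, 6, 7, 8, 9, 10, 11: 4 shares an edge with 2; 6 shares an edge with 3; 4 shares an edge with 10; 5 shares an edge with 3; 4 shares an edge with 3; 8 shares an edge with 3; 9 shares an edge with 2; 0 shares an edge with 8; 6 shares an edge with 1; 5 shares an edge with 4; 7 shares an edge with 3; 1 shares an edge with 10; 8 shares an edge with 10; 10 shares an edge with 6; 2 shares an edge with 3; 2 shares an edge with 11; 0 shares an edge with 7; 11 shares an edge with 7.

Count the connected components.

From 0: component {0, 1, 2, 3, 4, 5, 6, 7, 8, 9, 10, 11}.
That's 1 component.

1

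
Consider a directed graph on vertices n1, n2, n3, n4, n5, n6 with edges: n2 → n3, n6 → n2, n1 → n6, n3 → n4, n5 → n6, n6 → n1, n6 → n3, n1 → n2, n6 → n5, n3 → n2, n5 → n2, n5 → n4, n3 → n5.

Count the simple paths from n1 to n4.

n1→n2→n3→n4
n1→n2→n3→n5→n4
n1→n6→n2→n3→n4
n1→n6→n2→n3→n5→n4
n1→n6→n3→n4
n1→n6→n3→n5→n4
n1→n6→n5→n2→n3→n4
n1→n6→n5→n4

8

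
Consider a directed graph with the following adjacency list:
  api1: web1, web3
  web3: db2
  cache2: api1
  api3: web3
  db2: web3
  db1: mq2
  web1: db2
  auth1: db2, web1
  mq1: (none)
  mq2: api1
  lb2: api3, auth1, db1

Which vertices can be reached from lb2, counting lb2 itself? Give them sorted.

Start at lb2.
Its neighbours: api3, auth1, db1.
Then their neighbours: db2, mq2, web1, web3.
Then next layer: api1.
Nothing further is reachable.

api1, api3, auth1, db1, db2, lb2, mq2, web1, web3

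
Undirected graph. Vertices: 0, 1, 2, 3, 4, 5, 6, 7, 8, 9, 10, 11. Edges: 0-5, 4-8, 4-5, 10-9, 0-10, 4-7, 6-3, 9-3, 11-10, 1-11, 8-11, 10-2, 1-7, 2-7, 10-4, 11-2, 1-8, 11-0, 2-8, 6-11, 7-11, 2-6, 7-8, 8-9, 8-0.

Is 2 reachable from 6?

Explore from 6.
Distance 1: reach 2, 3, 11.
Found 2.

Yes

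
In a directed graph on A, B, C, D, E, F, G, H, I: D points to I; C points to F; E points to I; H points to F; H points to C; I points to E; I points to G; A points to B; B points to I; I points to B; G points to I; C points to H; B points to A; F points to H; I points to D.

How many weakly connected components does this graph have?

2

From A: component {A, B, D, E, G, I}.
From C: component {C, F, H}.
That's 2 components.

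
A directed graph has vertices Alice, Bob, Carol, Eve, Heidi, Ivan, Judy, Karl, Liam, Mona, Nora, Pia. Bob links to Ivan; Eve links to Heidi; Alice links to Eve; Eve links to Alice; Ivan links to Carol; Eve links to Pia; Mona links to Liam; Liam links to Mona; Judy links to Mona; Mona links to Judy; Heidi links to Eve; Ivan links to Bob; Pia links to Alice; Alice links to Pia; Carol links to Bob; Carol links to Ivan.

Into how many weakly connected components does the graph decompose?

5

From Alice: component {Alice, Eve, Heidi, Pia}.
From Bob: component {Bob, Carol, Ivan}.
From Judy: component {Judy, Liam, Mona}.
From Karl: component {Karl}.
From Nora: component {Nora}.
That's 5 components.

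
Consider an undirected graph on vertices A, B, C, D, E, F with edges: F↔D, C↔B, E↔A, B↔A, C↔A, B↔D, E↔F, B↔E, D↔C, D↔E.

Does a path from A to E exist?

Explore from A.
Distance 1: reach B, C, E.
Found E.

Yes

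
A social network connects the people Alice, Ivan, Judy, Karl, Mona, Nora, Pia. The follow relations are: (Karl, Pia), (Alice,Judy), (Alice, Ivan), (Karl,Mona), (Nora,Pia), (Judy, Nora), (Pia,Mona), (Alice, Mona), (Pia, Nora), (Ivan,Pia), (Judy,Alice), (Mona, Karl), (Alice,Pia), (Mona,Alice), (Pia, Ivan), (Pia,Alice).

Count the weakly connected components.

1

From Alice: component {Alice, Ivan, Judy, Karl, Mona, Nora, Pia}.
That's 1 component.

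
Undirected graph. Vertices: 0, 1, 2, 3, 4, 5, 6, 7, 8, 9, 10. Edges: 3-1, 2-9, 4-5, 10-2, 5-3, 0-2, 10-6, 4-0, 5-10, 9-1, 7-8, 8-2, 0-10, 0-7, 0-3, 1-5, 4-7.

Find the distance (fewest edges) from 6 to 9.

3

Distance 0: 6.
Distance 1: 10.
Distance 2: 0, 2, 5.
Distance 3: 1, 3, 4, 7, 8, 9 — contains 9.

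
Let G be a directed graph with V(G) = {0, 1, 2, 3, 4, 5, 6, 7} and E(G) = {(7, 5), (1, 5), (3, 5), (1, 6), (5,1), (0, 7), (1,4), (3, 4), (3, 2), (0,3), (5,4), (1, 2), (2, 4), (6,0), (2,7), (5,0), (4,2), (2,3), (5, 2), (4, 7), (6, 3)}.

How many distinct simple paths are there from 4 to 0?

4→2→3→5→0
4→2→3→5→1→6→0
4→2→7→5→0
4→2→7→5→1→6→0
4→7→5→0
4→7→5→1→6→0

6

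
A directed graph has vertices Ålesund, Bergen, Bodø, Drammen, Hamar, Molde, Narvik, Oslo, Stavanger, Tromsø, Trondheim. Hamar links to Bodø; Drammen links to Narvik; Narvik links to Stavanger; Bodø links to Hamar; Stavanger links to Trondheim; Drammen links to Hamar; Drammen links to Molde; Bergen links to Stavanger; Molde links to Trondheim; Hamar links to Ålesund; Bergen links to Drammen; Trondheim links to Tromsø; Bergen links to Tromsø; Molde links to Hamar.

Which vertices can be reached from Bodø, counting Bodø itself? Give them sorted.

Start at Bodø.
Its neighbours: Hamar.
Then their neighbours: Ålesund.
Nothing further is reachable.

Ålesund, Bodø, Hamar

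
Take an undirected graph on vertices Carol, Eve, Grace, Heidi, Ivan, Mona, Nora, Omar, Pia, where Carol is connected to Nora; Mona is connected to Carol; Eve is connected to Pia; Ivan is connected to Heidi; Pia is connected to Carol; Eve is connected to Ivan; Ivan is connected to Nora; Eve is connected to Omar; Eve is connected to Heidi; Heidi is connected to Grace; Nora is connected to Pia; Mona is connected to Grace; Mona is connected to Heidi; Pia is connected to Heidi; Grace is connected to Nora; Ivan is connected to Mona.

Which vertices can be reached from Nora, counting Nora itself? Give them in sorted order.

Start at Nora.
Its neighbours: Carol, Grace, Ivan, Pia.
Then their neighbours: Eve, Heidi, Mona.
Then next layer: Omar.
Every vertex is now reached.

Carol, Eve, Grace, Heidi, Ivan, Mona, Nora, Omar, Pia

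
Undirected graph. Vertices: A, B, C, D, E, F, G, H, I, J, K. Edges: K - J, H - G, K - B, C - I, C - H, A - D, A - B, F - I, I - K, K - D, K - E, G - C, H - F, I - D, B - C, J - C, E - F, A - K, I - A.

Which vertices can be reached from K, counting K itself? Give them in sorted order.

A, B, C, D, E, F, G, H, I, J, K

Start at K.
Its neighbours: A, B, D, E, I, J.
Then their neighbours: C, F.
Then next layer: G, H.
Every vertex is now reached.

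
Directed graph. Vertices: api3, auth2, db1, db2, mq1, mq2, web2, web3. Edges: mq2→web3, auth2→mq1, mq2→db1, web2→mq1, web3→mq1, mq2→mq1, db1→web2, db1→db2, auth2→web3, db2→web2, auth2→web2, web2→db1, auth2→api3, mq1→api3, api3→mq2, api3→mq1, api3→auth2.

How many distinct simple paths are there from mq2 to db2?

3

mq2→db1→db2
mq2→mq1→api3→auth2→web2→db1→db2
mq2→web3→mq1→api3→auth2→web2→db1→db2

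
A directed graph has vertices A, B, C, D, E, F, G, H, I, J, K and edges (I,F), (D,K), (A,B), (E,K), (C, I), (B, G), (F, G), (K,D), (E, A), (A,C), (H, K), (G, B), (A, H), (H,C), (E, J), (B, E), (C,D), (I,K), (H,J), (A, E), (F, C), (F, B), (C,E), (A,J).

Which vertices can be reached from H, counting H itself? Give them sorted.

A, B, C, D, E, F, G, H, I, J, K

Start at H.
Its neighbours: C, J, K.
Then their neighbours: D, E, I.
Then next layer: A, F.
Then next layer: B, G.
Every vertex is now reached.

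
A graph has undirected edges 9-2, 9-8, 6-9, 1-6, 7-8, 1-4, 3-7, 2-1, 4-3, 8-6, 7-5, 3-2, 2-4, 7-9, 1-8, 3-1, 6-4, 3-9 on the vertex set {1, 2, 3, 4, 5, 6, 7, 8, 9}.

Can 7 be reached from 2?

Yes

Explore from 2.
Distance 1: reach 1, 3, 4, 9.
Distance 2: reach 6, 7, 8.
Found 7.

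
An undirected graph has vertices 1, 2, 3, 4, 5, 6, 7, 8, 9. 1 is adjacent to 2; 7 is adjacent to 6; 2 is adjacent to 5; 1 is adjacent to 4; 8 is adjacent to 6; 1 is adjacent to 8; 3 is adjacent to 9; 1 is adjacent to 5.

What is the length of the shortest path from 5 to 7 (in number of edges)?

4

Distance 0: 5.
Distance 1: 1, 2.
Distance 2: 4, 8.
Distance 3: 6.
Distance 4: 7 — contains 7.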